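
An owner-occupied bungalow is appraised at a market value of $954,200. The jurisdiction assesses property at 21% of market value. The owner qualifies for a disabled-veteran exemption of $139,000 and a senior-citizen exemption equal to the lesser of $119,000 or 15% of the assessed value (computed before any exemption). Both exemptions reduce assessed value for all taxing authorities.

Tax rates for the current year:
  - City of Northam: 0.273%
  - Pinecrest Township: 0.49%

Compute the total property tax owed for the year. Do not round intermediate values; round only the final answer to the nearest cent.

$239.01

Assessed value = $954,200 × 0.21 = $200,382
Senior-citizen exemption = min($119,000, 15% × $200,382) = min($119,000, $30,057.3) = $30,057.3 (percentage binds)
Taxable value = $200,382 − $139,000 − $30,057.3 = $31,324.7
City of Northam: $31,324.7 × 0.00273 = $85.516431
Pinecrest Township: $31,324.7 × 0.0049 = $153.49103
Total = $239.007461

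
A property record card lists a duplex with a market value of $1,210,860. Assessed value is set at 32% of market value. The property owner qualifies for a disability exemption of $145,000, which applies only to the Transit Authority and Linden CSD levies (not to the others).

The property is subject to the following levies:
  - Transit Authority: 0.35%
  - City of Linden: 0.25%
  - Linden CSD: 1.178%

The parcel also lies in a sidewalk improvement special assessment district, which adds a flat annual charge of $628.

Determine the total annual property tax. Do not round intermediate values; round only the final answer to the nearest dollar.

$5,302

Assessed value = $1,210,860 × 0.32 = $387,475.2
Transit Authority: ($387,475.2 − $145,000) × 0.0035 = $242,475.2 × 0.0035 = $848.6632
City of Linden: $387,475.2 × 0.0025 = $968.688
Linden CSD: ($387,475.2 − $145,000) × 0.01178 = $242,475.2 × 0.01178 = $2,856.357856
Levies subtotal = $4,673.709056
Total = $4,673.709056 + $628 = $5,301.709056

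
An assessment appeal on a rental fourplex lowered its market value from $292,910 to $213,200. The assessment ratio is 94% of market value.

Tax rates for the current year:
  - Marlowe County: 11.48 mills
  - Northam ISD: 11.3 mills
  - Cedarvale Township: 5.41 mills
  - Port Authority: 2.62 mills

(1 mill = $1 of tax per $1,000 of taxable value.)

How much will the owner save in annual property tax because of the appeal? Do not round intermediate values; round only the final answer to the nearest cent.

$2,308.51

Old assessed value = $292,910 × 0.94 = $275,335.4
New assessed value = $213,200 × 0.94 = $200,408
Combined rate = 0.01148 + 0.0113 + 0.00541 + 0.00262 = 0.03081
Old tax = $275,335.4 × 0.03081 = $8,483.083674
New tax = $200,408 × 0.03081 = $6,174.57048
Reduction = $8,483.083674 − $6,174.57048 = $2,308.513194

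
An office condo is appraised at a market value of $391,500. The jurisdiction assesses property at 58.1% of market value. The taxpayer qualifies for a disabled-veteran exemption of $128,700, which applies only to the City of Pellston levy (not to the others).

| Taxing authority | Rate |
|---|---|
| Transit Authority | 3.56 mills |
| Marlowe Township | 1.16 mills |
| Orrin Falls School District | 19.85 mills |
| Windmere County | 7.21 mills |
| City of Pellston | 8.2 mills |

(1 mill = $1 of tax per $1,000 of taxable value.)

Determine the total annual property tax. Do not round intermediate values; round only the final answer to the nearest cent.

Assessed value = $391,500 × 0.581 = $227,461.5
Transit Authority: $227,461.5 × 0.00356 = $809.76294
Marlowe Township: $227,461.5 × 0.00116 = $263.85534
Orrin Falls School District: $227,461.5 × 0.01985 = $4,515.110775
Windmere County: $227,461.5 × 0.00721 = $1,639.997415
City of Pellston: ($227,461.5 − $128,700) × 0.0082 = $98,761.5 × 0.0082 = $809.8443
Total = $8,038.57077

$8,038.57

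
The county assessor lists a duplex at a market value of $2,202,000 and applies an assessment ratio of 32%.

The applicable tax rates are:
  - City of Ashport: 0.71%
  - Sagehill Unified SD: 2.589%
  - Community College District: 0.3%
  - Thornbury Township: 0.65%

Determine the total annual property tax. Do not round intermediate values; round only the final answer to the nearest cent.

$29,940.15

Assessed value = $2,202,000 × 0.32 = $704,640
City of Ashport: $704,640 × 0.0071 = $5,002.944
Sagehill Unified SD: $704,640 × 0.02589 = $18,243.1296
Community College District: $704,640 × 0.003 = $2,113.92
Thornbury Township: $704,640 × 0.0065 = $4,580.16
Total = $5,002.944 + $18,243.1296 + $2,113.92 + $4,580.16 = $29,940.1536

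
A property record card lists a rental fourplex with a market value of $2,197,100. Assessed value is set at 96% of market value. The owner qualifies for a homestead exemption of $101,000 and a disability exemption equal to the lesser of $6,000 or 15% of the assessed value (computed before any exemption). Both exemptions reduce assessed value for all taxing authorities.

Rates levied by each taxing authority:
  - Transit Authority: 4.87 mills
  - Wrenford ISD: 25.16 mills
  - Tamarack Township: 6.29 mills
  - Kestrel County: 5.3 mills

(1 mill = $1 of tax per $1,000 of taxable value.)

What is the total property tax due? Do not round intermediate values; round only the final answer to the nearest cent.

Assessed value = $2,197,100 × 0.96 = $2,109,216
Disability exemption = min($6,000, 15% × $2,109,216) = min($6,000, $316,382.4) = $6,000 (dollar cap binds)
Taxable value = $2,109,216 − $101,000 − $6,000 = $2,002,216
Transit Authority: $2,002,216 × 0.00487 = $9,750.79192
Wrenford ISD: $2,002,216 × 0.02516 = $50,375.75456
Tamarack Township: $2,002,216 × 0.00629 = $12,593.93864
Kestrel County: $2,002,216 × 0.0053 = $10,611.7448
Total = $83,332.22992

$83,332.23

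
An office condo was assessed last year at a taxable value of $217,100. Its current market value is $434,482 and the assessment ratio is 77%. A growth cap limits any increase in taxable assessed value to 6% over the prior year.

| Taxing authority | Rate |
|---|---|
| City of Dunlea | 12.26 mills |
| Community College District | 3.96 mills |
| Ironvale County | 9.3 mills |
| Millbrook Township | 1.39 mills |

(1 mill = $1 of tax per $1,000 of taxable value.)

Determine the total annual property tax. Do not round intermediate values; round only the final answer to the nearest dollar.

$6,193

Uncapped assessed value = $434,482 × 0.77 = $334,551.14
Cap limit = $217,100 × 1.06 = $230,126
Taxable assessed value = min($334,551.14, $230,126) = $230,126 (cap binds)
City of Dunlea: $230,126 × 0.01226 = $2,821.34476
Community College District: $230,126 × 0.00396 = $911.29896
Ironvale County: $230,126 × 0.0093 = $2,140.1718
Millbrook Township: $230,126 × 0.00139 = $319.87514
Total = $6,192.69066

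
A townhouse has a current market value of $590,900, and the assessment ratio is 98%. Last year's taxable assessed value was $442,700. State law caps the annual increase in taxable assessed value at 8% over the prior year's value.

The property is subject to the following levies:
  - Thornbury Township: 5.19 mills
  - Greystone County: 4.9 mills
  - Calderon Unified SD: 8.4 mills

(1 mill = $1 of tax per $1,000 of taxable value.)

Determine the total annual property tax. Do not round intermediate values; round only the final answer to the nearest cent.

Uncapped assessed value = $590,900 × 0.98 = $579,082
Cap limit = $442,700 × 1.08 = $478,116
Taxable assessed value = min($579,082, $478,116) = $478,116 (cap binds)
Thornbury Township: $478,116 × 0.00519 = $2,481.42204
Greystone County: $478,116 × 0.0049 = $2,342.7684
Calderon Unified SD: $478,116 × 0.0084 = $4,016.1744
Total = $8,840.36484

$8,840.36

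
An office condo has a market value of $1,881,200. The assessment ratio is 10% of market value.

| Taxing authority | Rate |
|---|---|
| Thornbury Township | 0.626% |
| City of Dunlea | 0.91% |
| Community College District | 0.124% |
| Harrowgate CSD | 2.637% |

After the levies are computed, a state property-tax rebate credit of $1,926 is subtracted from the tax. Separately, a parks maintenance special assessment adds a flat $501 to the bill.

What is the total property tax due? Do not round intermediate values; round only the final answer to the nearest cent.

Assessed value = $1,881,200 × 0.1 = $188,120
Thornbury Township: $188,120 × 0.00626 = $1,177.6312
City of Dunlea: $188,120 × 0.0091 = $1,711.892
Community College District: $188,120 × 0.00124 = $233.2688
Harrowgate CSD: $188,120 × 0.02637 = $4,960.7244
Levies subtotal = $8,083.5164
After credit = $8,083.5164 − $1,926 = $6,157.5164
Total = $6,157.5164 + $501 = $6,658.5164

$6,658.52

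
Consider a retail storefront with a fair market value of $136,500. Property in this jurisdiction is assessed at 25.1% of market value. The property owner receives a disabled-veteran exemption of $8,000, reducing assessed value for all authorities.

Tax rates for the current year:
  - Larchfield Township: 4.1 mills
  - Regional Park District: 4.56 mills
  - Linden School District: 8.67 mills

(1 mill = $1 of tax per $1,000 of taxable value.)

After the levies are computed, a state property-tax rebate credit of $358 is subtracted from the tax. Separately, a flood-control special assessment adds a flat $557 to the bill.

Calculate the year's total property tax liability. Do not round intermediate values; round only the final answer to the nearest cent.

Assessed value = $136,500 × 0.251 = $34,261.5
Taxable value = $34,261.5 − $8,000 = $26,261.5
Larchfield Township: $26,261.5 × 0.0041 = $107.67215
Regional Park District: $26,261.5 × 0.00456 = $119.75244
Linden School District: $26,261.5 × 0.00867 = $227.687205
Levies subtotal = $455.111795
After credit = $455.111795 − $358 = $97.111795
Total = $97.111795 + $557 = $654.111795

$654.11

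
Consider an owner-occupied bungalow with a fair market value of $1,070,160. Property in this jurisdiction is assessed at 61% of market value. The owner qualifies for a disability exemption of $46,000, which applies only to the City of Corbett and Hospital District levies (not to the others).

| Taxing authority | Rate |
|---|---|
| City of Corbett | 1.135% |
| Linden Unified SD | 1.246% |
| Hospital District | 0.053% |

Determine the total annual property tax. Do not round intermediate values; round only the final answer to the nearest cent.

Assessed value = $1,070,160 × 0.61 = $652,797.6
City of Corbett: ($652,797.6 − $46,000) × 0.01135 = $606,797.6 × 0.01135 = $6,887.15276
Linden Unified SD: $652,797.6 × 0.01246 = $8,133.858096
Hospital District: ($652,797.6 − $46,000) × 0.00053 = $606,797.6 × 0.00053 = $321.602728
Total = $15,342.613584

$15,342.61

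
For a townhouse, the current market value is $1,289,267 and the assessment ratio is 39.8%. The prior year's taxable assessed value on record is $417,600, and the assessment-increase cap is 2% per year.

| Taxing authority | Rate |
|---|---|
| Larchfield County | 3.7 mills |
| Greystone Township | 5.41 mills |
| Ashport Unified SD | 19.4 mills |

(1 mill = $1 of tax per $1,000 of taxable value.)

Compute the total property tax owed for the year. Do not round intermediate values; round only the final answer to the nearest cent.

$12,143.89

Uncapped assessed value = $1,289,267 × 0.398 = $513,128.266
Cap limit = $417,600 × 1.02 = $425,952
Taxable assessed value = min($513,128.266, $425,952) = $425,952 (cap binds)
Larchfield County: $425,952 × 0.0037 = $1,576.0224
Greystone Township: $425,952 × 0.00541 = $2,304.40032
Ashport Unified SD: $425,952 × 0.0194 = $8,263.4688
Total = $12,143.89152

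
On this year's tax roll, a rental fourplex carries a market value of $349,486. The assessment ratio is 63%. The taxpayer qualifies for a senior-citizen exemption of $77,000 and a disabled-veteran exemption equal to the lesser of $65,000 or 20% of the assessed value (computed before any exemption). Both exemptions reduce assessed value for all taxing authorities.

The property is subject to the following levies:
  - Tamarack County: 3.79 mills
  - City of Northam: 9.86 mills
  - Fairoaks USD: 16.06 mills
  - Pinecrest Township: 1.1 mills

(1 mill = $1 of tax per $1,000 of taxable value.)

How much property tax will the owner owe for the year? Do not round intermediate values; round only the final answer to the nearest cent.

Assessed value = $349,486 × 0.63 = $220,176.18
Disabled-veteran exemption = min($65,000, 20% × $220,176.18) = min($65,000, $44,035.236) = $44,035.236 (percentage binds)
Taxable value = $220,176.18 − $77,000 − $44,035.236 = $99,140.944
Tamarack County: $99,140.944 × 0.00379 = $375.74417776
City of Northam: $99,140.944 × 0.00986 = $977.52970784
Fairoaks USD: $99,140.944 × 0.01606 = $1,592.20356064
Pinecrest Township: $99,140.944 × 0.0011 = $109.0550384
Total = $3,054.53248464

$3,054.53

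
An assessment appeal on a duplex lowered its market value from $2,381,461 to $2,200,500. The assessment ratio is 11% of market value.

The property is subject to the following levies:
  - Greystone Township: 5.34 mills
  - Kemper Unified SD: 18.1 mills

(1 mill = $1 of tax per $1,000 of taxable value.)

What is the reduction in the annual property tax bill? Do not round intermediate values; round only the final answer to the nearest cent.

$466.59

Old assessed value = $2,381,461 × 0.11 = $261,960.71
New assessed value = $2,200,500 × 0.11 = $242,055
Combined rate = 0.00534 + 0.0181 = 0.02344
Old tax = $261,960.71 × 0.02344 = $6,140.3590424
New tax = $242,055 × 0.02344 = $5,673.7692
Reduction = $6,140.3590424 − $5,673.7692 = $466.5898424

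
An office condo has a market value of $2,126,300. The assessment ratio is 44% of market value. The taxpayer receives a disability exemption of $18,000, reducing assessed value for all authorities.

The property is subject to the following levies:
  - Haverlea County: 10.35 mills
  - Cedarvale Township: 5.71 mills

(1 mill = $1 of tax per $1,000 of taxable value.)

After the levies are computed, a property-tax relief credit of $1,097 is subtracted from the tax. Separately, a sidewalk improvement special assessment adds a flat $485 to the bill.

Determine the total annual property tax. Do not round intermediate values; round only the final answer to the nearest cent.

$14,124.21

Assessed value = $2,126,300 × 0.44 = $935,572
Taxable value = $935,572 − $18,000 = $917,572
Haverlea County: $917,572 × 0.01035 = $9,496.8702
Cedarvale Township: $917,572 × 0.00571 = $5,239.33612
Levies subtotal = $14,736.20632
After credit = $14,736.20632 − $1,097 = $13,639.20632
Total = $13,639.20632 + $485 = $14,124.20632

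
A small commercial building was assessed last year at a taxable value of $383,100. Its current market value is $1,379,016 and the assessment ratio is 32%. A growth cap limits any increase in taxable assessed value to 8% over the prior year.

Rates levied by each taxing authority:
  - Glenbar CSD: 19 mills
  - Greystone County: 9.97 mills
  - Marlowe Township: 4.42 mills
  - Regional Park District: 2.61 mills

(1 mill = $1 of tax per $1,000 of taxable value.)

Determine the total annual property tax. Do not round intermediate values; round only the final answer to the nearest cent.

$14,894.93

Uncapped assessed value = $1,379,016 × 0.32 = $441,285.12
Cap limit = $383,100 × 1.08 = $413,748
Taxable assessed value = min($441,285.12, $413,748) = $413,748 (cap binds)
Glenbar CSD: $413,748 × 0.019 = $7,861.212
Greystone County: $413,748 × 0.00997 = $4,125.06756
Marlowe Township: $413,748 × 0.00442 = $1,828.76616
Regional Park District: $413,748 × 0.00261 = $1,079.88228
Total = $14,894.928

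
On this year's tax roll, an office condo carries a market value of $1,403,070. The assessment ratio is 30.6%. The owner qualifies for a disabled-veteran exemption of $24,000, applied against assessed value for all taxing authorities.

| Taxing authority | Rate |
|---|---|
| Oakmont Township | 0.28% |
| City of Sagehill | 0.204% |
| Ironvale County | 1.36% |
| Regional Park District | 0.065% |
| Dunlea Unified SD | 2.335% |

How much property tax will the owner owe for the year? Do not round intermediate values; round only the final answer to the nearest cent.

Assessed value = $1,403,070 × 0.306 = $429,339.42
Taxable value = $429,339.42 − $24,000 = $405,339.42
Oakmont Township: $405,339.42 × 0.0028 = $1,134.950376
City of Sagehill: $405,339.42 × 0.00204 = $826.8924168
Ironvale County: $405,339.42 × 0.0136 = $5,512.616112
Regional Park District: $405,339.42 × 0.00065 = $263.470623
Dunlea Unified SD: $405,339.42 × 0.02335 = $9,464.675457
Total = $1,134.950376 + $826.8924168 + $5,512.616112 + $263.470623 + $9,464.675457 = $17,202.6049848

$17,202.60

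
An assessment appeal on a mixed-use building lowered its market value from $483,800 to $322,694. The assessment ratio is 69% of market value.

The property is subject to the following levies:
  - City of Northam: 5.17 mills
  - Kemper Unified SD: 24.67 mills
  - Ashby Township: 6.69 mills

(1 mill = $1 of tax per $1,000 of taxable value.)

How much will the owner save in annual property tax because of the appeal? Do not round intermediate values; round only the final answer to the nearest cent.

Old assessed value = $483,800 × 0.69 = $333,822
New assessed value = $322,694 × 0.69 = $222,658.86
Combined rate = 0.00517 + 0.02467 + 0.00669 = 0.03653
Old tax = $333,822 × 0.03653 = $12,194.51766
New tax = $222,658.86 × 0.03653 = $8,133.7281558
Reduction = $12,194.51766 − $8,133.7281558 = $4,060.7895042

$4,060.79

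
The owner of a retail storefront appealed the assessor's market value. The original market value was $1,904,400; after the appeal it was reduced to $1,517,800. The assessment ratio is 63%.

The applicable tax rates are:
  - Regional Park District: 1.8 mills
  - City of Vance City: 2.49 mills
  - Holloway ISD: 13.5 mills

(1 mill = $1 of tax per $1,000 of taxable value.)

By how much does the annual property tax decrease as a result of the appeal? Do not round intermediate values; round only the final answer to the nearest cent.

Old assessed value = $1,904,400 × 0.63 = $1,199,772
New assessed value = $1,517,800 × 0.63 = $956,214
Combined rate = 0.0018 + 0.00249 + 0.0135 = 0.01779
Old tax = $1,199,772 × 0.01779 = $21,343.94388
New tax = $956,214 × 0.01779 = $17,011.04706
Reduction = $21,343.94388 − $17,011.04706 = $4,332.89682

$4,332.90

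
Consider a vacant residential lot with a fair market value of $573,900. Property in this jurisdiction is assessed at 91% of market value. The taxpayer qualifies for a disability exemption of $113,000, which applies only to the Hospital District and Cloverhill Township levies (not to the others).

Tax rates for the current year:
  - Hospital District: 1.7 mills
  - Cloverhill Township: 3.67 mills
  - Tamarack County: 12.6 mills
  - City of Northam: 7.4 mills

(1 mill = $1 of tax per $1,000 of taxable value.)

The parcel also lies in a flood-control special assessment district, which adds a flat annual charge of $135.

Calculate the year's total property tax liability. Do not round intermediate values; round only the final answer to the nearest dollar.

Assessed value = $573,900 × 0.91 = $522,249
Hospital District: ($522,249 − $113,000) × 0.0017 = $409,249 × 0.0017 = $695.7233
Cloverhill Township: ($522,249 − $113,000) × 0.00367 = $409,249 × 0.00367 = $1,501.94383
Tamarack County: $522,249 × 0.0126 = $6,580.3374
City of Northam: $522,249 × 0.0074 = $3,864.6426
Levies subtotal = $12,642.64713
Total = $12,642.64713 + $135 = $12,777.64713

$12,778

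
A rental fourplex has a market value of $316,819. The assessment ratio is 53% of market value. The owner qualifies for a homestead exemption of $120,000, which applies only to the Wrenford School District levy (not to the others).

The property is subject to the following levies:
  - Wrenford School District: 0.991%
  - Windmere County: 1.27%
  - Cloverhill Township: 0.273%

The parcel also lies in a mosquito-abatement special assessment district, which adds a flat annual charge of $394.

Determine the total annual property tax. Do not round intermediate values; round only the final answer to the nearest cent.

Assessed value = $316,819 × 0.53 = $167,914.07
Wrenford School District: ($167,914.07 − $120,000) × 0.00991 = $47,914.07 × 0.00991 = $474.8284337
Windmere County: $167,914.07 × 0.0127 = $2,132.508689
Cloverhill Township: $167,914.07 × 0.00273 = $458.4054111
Levies subtotal = $3,065.7425338
Total = $3,065.7425338 + $394 = $3,459.7425338

$3,459.74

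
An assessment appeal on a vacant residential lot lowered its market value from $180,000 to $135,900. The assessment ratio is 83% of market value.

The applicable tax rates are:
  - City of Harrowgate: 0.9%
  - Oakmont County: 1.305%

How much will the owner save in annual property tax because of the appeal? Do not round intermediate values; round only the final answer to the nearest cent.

$807.10

Old assessed value = $180,000 × 0.83 = $149,400
New assessed value = $135,900 × 0.83 = $112,797
Combined rate = 0.009 + 0.01305 = 0.02205
Old tax = $149,400 × 0.02205 = $3,294.27
New tax = $112,797 × 0.02205 = $2,487.17385
Reduction = $3,294.27 − $2,487.17385 = $807.09615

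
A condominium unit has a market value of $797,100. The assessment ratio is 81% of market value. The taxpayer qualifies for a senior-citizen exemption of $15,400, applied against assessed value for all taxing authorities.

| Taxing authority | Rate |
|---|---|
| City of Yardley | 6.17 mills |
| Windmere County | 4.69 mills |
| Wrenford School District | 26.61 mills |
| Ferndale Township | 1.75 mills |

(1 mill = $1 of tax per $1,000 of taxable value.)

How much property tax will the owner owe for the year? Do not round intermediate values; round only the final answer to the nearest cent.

Assessed value = $797,100 × 0.81 = $645,651
Taxable value = $645,651 − $15,400 = $630,251
City of Yardley: $630,251 × 0.00617 = $3,888.64867
Windmere County: $630,251 × 0.00469 = $2,955.87719
Wrenford School District: $630,251 × 0.02661 = $16,770.97911
Ferndale Township: $630,251 × 0.00175 = $1,102.93925
Total = $3,888.64867 + $2,955.87719 + $16,770.97911 + $1,102.93925 = $24,718.44422

$24,718.44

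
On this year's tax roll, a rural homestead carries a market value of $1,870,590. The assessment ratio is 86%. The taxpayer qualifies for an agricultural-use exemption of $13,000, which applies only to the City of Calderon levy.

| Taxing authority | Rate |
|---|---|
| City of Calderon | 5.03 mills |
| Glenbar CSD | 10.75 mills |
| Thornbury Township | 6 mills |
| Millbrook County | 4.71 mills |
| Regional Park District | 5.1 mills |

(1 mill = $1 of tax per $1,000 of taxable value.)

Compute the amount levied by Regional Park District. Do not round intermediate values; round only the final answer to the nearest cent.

Assessed value = $1,870,590 × 0.86 = $1,608,707.4
Regional Park District taxable value = $1,608,707.4 (exemption does not apply)
Regional Park District levy = $1,608,707.4 × 0.0051 = $8,204.40774

$8,204.41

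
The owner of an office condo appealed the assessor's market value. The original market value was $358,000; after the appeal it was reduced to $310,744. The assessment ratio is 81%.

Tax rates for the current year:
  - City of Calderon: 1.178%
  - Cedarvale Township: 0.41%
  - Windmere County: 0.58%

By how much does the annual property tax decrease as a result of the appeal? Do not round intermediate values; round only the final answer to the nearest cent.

Old assessed value = $358,000 × 0.81 = $289,980
New assessed value = $310,744 × 0.81 = $251,702.64
Combined rate = 0.01178 + 0.0041 + 0.0058 = 0.02168
Old tax = $289,980 × 0.02168 = $6,286.7664
New tax = $251,702.64 × 0.02168 = $5,456.9132352
Reduction = $6,286.7664 − $5,456.9132352 = $829.8531648

$829.85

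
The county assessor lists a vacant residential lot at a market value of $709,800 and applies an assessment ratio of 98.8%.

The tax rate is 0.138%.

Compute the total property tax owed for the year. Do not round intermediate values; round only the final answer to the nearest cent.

Assessed value = $709,800 × 0.988 = $701,282.4
Tax = $701,282.4 × 0.00138 = $967.769712

$967.77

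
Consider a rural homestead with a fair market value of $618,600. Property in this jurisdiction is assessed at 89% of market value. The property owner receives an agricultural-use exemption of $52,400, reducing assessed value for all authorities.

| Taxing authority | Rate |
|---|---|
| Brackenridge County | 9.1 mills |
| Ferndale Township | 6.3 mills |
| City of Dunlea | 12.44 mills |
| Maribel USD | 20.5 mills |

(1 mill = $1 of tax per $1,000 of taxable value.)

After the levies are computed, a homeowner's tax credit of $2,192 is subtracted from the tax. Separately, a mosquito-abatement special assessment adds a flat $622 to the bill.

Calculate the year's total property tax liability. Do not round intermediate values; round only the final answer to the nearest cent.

Assessed value = $618,600 × 0.89 = $550,554
Taxable value = $550,554 − $52,400 = $498,154
Brackenridge County: $498,154 × 0.0091 = $4,533.2014
Ferndale Township: $498,154 × 0.0063 = $3,138.3702
City of Dunlea: $498,154 × 0.01244 = $6,197.03576
Maribel USD: $498,154 × 0.0205 = $10,212.157
Levies subtotal = $24,080.76436
After credit = $24,080.76436 − $2,192 = $21,888.76436
Total = $21,888.76436 + $622 = $22,510.76436

$22,510.76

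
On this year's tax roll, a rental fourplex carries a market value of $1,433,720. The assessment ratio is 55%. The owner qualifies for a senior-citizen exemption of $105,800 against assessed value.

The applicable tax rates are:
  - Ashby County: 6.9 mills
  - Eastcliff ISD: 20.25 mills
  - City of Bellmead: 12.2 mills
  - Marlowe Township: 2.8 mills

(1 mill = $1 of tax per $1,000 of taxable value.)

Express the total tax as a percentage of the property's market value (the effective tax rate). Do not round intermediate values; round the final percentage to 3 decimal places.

Assessed value = $1,433,720 × 0.55 = $788,546
Taxable value = $788,546 − $105,800 = $682,746
Ashby County: $682,746 × 0.0069 = $4,710.9474
Eastcliff ISD: $682,746 × 0.02025 = $13,825.6065
City of Bellmead: $682,746 × 0.0122 = $8,329.5012
Marlowe Township: $682,746 × 0.0028 = $1,911.6888
Total tax = $28,777.7439
Effective rate = $28,777.7439 ÷ $1,433,720 = 2.007% of market value

2.007%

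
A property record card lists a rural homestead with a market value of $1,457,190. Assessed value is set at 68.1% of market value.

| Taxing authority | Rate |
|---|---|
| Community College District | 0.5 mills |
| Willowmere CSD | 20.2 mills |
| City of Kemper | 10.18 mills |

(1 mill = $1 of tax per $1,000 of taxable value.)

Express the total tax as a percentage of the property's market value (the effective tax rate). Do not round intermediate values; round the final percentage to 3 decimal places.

2.103%

Assessed value = $1,457,190 × 0.681 = $992,346.39
Community College District: $992,346.39 × 0.0005 = $496.173195
Willowmere CSD: $992,346.39 × 0.0202 = $20,045.397078
City of Kemper: $992,346.39 × 0.01018 = $10,102.0862502
Total tax = $30,643.6565232
Effective rate = $30,643.6565232 ÷ $1,457,190 = 2.103% of market value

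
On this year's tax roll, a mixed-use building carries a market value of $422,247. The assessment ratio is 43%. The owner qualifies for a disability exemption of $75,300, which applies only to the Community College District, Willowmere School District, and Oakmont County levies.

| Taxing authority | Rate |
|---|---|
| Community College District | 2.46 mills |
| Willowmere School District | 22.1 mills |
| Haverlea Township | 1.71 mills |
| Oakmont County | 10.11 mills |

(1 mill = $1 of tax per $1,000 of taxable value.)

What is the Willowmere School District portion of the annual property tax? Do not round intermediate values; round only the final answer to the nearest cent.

Assessed value = $422,247 × 0.43 = $181,566.21
Willowmere School District taxable value = $181,566.21 − $75,300 = $106,266.21
Willowmere School District levy = $106,266.21 × 0.0221 = $2,348.483241

$2,348.48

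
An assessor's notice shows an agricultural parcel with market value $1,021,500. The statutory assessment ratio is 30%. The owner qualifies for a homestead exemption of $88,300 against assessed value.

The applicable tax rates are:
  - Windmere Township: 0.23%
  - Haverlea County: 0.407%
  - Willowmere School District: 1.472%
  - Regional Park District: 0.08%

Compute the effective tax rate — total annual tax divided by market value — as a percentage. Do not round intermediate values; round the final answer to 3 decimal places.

Assessed value = $1,021,500 × 0.3 = $306,450
Taxable value = $306,450 − $88,300 = $218,150
Windmere Township: $218,150 × 0.0023 = $501.745
Haverlea County: $218,150 × 0.00407 = $887.8705
Willowmere School District: $218,150 × 0.01472 = $3,211.168
Regional Park District: $218,150 × 0.0008 = $174.52
Total tax = $4,775.3035
Effective rate = $4,775.3035 ÷ $1,021,500 = 0.467% of market value

0.467%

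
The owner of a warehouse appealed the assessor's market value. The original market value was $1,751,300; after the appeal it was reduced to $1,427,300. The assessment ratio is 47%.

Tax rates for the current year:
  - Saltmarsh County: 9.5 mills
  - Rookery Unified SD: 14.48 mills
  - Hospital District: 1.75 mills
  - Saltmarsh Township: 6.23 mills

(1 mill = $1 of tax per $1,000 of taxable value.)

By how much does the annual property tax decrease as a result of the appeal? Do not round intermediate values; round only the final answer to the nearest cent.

Old assessed value = $1,751,300 × 0.47 = $823,111
New assessed value = $1,427,300 × 0.47 = $670,831
Combined rate = 0.0095 + 0.01448 + 0.00175 + 0.00623 = 0.03196
Old tax = $823,111 × 0.03196 = $26,306.62756
New tax = $670,831 × 0.03196 = $21,439.75876
Reduction = $26,306.62756 − $21,439.75876 = $4,866.8688

$4,866.87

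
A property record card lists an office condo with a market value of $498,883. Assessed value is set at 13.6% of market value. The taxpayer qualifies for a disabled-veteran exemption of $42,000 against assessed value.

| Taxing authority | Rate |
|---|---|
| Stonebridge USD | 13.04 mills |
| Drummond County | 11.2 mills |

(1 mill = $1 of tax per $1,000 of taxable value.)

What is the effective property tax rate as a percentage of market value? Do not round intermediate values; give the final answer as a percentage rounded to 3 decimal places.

Assessed value = $498,883 × 0.136 = $67,848.088
Taxable value = $67,848.088 − $42,000 = $25,848.088
Stonebridge USD: $25,848.088 × 0.01304 = $337.05906752
Drummond County: $25,848.088 × 0.0112 = $289.4985856
Total tax = $626.55765312
Effective rate = $626.55765312 ÷ $498,883 = 0.126% of market value

0.126%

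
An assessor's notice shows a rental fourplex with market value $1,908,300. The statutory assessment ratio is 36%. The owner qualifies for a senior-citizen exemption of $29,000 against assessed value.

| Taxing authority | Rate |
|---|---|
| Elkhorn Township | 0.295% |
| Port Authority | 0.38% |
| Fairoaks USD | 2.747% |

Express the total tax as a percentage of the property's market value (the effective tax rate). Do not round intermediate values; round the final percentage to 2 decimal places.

1.18%

Assessed value = $1,908,300 × 0.36 = $686,988
Taxable value = $686,988 − $29,000 = $657,988
Elkhorn Township: $657,988 × 0.00295 = $1,941.0646
Port Authority: $657,988 × 0.0038 = $2,500.3544
Fairoaks USD: $657,988 × 0.02747 = $18,074.93036
Total tax = $22,516.34936
Effective rate = $22,516.34936 ÷ $1,908,300 = 1.18% of market value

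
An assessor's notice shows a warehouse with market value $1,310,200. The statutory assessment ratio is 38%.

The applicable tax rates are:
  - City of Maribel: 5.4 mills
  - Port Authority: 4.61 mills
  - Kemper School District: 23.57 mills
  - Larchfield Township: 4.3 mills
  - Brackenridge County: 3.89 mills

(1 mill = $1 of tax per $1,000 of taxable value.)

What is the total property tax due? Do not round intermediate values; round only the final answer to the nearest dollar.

$20,796

Assessed value = $1,310,200 × 0.38 = $497,876
City of Maribel: $497,876 × 0.0054 = $2,688.5304
Port Authority: $497,876 × 0.00461 = $2,295.20836
Kemper School District: $497,876 × 0.02357 = $11,734.93732
Larchfield Township: $497,876 × 0.0043 = $2,140.8668
Brackenridge County: $497,876 × 0.00389 = $1,936.73764
Total = $2,688.5304 + $2,295.20836 + $11,734.93732 + $2,140.8668 + $1,936.73764 = $20,796.28052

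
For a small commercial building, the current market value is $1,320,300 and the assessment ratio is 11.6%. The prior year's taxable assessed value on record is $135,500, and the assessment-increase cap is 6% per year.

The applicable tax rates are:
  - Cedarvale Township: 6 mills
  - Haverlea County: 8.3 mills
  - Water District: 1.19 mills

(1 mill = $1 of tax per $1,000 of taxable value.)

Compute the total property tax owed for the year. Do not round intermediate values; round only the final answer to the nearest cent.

Uncapped assessed value = $1,320,300 × 0.116 = $153,154.8
Cap limit = $135,500 × 1.06 = $143,630
Taxable assessed value = min($153,154.8, $143,630) = $143,630 (cap binds)
Cedarvale Township: $143,630 × 0.006 = $861.78
Haverlea County: $143,630 × 0.0083 = $1,192.129
Water District: $143,630 × 0.00119 = $170.9197
Total = $2,224.8287

$2,224.83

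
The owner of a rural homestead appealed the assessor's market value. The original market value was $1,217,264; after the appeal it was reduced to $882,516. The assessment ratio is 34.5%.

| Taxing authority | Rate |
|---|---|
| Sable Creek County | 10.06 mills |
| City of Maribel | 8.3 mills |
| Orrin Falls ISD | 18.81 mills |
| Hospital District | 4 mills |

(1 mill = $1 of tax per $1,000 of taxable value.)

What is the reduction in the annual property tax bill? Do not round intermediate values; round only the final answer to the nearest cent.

Old assessed value = $1,217,264 × 0.345 = $419,956.08
New assessed value = $882,516 × 0.345 = $304,468.02
Combined rate = 0.01006 + 0.0083 + 0.01881 + 0.004 = 0.04117
Old tax = $419,956.08 × 0.04117 = $17,289.5918136
New tax = $304,468.02 × 0.04117 = $12,534.9483834
Reduction = $17,289.5918136 − $12,534.9483834 = $4,754.6434302

$4,754.64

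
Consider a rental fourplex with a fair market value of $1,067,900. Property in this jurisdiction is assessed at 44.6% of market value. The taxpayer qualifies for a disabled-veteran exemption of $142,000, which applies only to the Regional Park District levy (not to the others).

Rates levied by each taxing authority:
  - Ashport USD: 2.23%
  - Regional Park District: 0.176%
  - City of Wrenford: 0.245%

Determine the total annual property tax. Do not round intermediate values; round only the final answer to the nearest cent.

Assessed value = $1,067,900 × 0.446 = $476,283.4
Ashport USD: $476,283.4 × 0.0223 = $10,621.11982
Regional Park District: ($476,283.4 − $142,000) × 0.00176 = $334,283.4 × 0.00176 = $588.338784
City of Wrenford: $476,283.4 × 0.00245 = $1,166.89433
Total = $12,376.352934

$12,376.35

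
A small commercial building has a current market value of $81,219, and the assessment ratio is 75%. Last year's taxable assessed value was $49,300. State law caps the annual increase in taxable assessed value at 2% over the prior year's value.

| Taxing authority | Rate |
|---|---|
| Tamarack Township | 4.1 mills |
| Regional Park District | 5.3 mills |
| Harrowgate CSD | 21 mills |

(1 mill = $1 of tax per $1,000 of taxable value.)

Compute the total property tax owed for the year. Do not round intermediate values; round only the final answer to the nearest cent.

$1,528.69

Uncapped assessed value = $81,219 × 0.75 = $60,914.25
Cap limit = $49,300 × 1.02 = $50,286
Taxable assessed value = min($60,914.25, $50,286) = $50,286 (cap binds)
Tamarack Township: $50,286 × 0.0041 = $206.1726
Regional Park District: $50,286 × 0.0053 = $266.5158
Harrowgate CSD: $50,286 × 0.021 = $1,056.006
Total = $1,528.6944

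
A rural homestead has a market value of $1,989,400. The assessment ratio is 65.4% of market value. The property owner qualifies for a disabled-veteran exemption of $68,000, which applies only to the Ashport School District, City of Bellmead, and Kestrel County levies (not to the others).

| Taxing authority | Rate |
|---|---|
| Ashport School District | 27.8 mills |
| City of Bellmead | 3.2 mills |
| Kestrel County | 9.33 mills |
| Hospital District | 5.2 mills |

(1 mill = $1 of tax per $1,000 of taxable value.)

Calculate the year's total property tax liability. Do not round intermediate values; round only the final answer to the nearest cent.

$56,495.17

Assessed value = $1,989,400 × 0.654 = $1,301,067.6
Ashport School District: ($1,301,067.6 − $68,000) × 0.0278 = $1,233,067.6 × 0.0278 = $34,279.27928
City of Bellmead: ($1,301,067.6 − $68,000) × 0.0032 = $1,233,067.6 × 0.0032 = $3,945.81632
Kestrel County: ($1,301,067.6 − $68,000) × 0.00933 = $1,233,067.6 × 0.00933 = $11,504.520708
Hospital District: $1,301,067.6 × 0.0052 = $6,765.55152
Total = $56,495.167828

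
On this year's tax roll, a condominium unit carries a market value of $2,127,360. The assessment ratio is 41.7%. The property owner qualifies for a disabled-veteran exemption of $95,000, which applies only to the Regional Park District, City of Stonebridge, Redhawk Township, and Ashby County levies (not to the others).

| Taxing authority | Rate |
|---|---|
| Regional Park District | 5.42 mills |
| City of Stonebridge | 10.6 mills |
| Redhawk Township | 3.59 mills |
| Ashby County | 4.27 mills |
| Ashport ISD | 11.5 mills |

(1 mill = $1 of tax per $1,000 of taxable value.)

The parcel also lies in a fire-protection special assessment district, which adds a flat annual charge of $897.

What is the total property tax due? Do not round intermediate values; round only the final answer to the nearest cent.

$30,014.32

Assessed value = $2,127,360 × 0.417 = $887,109.12
Regional Park District: ($887,109.12 − $95,000) × 0.00542 = $792,109.12 × 0.00542 = $4,293.2314304
City of Stonebridge: ($887,109.12 − $95,000) × 0.0106 = $792,109.12 × 0.0106 = $8,396.356672
Redhawk Township: ($887,109.12 − $95,000) × 0.00359 = $792,109.12 × 0.00359 = $2,843.6717408
Ashby County: ($887,109.12 − $95,000) × 0.00427 = $792,109.12 × 0.00427 = $3,382.3059424
Ashport ISD: $887,109.12 × 0.0115 = $10,201.75488
Levies subtotal = $29,117.3206656
Total = $29,117.3206656 + $897 = $30,014.3206656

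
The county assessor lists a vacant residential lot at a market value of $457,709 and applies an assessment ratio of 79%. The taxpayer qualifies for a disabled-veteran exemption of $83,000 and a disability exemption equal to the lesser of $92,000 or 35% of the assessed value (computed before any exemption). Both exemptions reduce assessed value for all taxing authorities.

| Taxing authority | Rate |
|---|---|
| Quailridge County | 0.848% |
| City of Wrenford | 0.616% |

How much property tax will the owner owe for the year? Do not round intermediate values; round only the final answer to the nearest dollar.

$2,732

Assessed value = $457,709 × 0.79 = $361,590.11
Disability exemption = min($92,000, 35% × $361,590.11) = min($92,000, $126,556.5385) = $92,000 (dollar cap binds)
Taxable value = $361,590.11 − $83,000 − $92,000 = $186,590.11
Quailridge County: $186,590.11 × 0.00848 = $1,582.2841328
City of Wrenford: $186,590.11 × 0.00616 = $1,149.3950776
Total = $2,731.6792104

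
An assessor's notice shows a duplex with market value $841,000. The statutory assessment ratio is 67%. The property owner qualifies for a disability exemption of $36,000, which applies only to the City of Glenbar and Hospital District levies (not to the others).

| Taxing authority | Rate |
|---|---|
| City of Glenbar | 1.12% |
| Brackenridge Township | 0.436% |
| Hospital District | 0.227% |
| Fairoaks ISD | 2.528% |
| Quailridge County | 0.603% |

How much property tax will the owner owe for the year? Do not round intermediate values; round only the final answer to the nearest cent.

$27,204.00

Assessed value = $841,000 × 0.67 = $563,470
City of Glenbar: ($563,470 − $36,000) × 0.0112 = $527,470 × 0.0112 = $5,907.664
Brackenridge Township: $563,470 × 0.00436 = $2,456.7292
Hospital District: ($563,470 − $36,000) × 0.00227 = $527,470 × 0.00227 = $1,197.3569
Fairoaks ISD: $563,470 × 0.02528 = $14,244.5216
Quailridge County: $563,470 × 0.00603 = $3,397.7241
Total = $27,203.9958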